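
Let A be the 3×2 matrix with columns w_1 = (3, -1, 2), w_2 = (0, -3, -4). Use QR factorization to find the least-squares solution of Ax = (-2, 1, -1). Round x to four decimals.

e_1 = w_1/‖w_1‖ = (3, -1, 2)/3.7417 = (0.8018, -0.2673, 0.5345).
r_{12} = e_1·w_2 = -1.3363.
u_2 = w_2 + 1.3363·e_1 = (1.0714, -3.3571, -3.2857).
‖u_2‖ = 4.8181, so e_2 = (0.2224, -0.6968, -0.6819).
Qᵀb = (-2.4054, -0.4596).
Back-substitute: x_2 = -0.4596/4.8181 = -0.0954.
x_1 = (-2.4054 + 1.3363·(-0.0954))/3.7417 = -0.6769.

x = (-0.6769, -0.0954)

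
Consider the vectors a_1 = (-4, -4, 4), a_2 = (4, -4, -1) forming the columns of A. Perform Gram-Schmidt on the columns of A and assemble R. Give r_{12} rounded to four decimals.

r_{12} = -0.5774

a_1 = (-4, -4, 4); ‖a_1‖ = 6.9282, so e_1 = (-0.5774, -0.5774, 0.5774).
r_{12} = e_1·a_2 = -0.5774.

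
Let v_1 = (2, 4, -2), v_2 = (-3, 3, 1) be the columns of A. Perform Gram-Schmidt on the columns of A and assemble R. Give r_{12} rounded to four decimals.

r_{12} = 0.8165

q_1 = v_1/‖v_1‖ = (2, 4, -2)/4.8990 = (0.4082, 0.8165, -0.4082).
r_{12} = q_1·v_2 = 0.8165.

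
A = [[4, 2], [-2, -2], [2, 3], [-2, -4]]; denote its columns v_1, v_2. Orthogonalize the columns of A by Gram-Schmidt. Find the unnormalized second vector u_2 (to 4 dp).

u_2 = (-1.7143, -0.1429, 1.1429, -2.1429)

q_1 = v_1/‖v_1‖ = (4, -2, 2, -2)/5.2915 = (0.7559, -0.3780, 0.3780, -0.3780).
r_{12} = q_1·v_2 = 4.9135.
u_2 = v_2 − 4.9135·q_1 = (-1.7143, -0.1429, 1.1429, -2.1429).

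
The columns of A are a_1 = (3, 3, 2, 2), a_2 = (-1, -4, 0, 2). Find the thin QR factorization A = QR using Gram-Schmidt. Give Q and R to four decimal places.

q_1 = a_1/‖a_1‖ = (3, 3, 2, 2)/5.0990 = (0.5883, 0.5883, 0.3922, 0.3922).
r_{12} = q_1·a_2 = -2.1573.
u_2 = a_2 + 2.1573·q_1 = (0.2692, -2.7308, 0.8462, 2.8462).
‖u_2‖ = 4.0430, so q_2 = (0.0666, -0.6754, 0.2093, 0.7040).

Q = [[0.5883, 0.0666], [0.5883, -0.6754], [0.3922, 0.2093], [0.3922, 0.7040]], R = [[5.0990, -2.1573], [0.0000, 4.0430]]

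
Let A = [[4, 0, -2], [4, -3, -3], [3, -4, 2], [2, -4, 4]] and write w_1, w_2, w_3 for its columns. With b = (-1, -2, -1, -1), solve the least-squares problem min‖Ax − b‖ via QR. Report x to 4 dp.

w_1 = (4, 4, 3, 2); ‖w_1‖ = 6.7082, so e_1 = (0.5963, 0.5963, 0.4472, 0.2981).
e_1·w_2 = 0.5963·0 + 0.5963·(-3) + 0.4472·(-4) + 0.2981·(-4) = -4.7703.
u_2 = w_2 + 4.7703·e_1 = (2.8444, -0.1556, -1.8667, -2.5778).
‖u_2‖ = 4.2714, so e_2 = (0.6659, -0.0364, -0.4370, -0.6035).
e_1·w_3 = 0.5963·(-2) + 0.5963·(-3) + 0.4472·2 + 0.2981·4 = -0.8944; e_2·w_3 = 0.6659·(-2) + (-0.0364)·(-3) + (-0.4370)·2 + (-0.6035)·4 = -4.5107.
u_3 = w_3 + 0.8944·e_1 + 4.5107·e_2 = (1.5371, -2.6309, 0.4287, 1.5445).
‖u_3‖ = 3.4429, so e_3 = (0.4465, -0.7642, 0.1245, 0.4486).
Qᵀb = (-2.5342, 0.4474, 0.5087).
Back-substitute: x_3 = 0.5087/3.4429 = 0.1478.
x_2 = (0.4474 + 4.5107·0.1478)/4.2714 = 0.2608.
x_1 = (-2.5342 + 4.7703·0.2608 + 0.8944·0.1478)/6.7082 = -0.1726.

x = (-0.1726, 0.2608, 0.1478)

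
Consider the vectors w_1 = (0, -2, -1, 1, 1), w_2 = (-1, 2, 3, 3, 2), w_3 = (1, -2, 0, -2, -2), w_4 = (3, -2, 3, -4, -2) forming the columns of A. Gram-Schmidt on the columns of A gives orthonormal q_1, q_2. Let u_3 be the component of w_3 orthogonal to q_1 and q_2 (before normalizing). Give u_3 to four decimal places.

u_3 = (0.4324, -1.1892, 1.5405, -0.1351, -0.7027)

w_1 = (0, -2, -1, 1, 1); ‖w_1‖ = 2.6458, so q_1 = (0.0000, -0.7559, -0.3780, 0.3780, 0.3780).
q_1·w_2 = 0.0000·(-1) + (-0.7559)·2 + (-0.3780)·3 + 0.3780·3 + 0.3780·2 = -0.7559.
u_2 = w_2 + 0.7559·q_1 = (-1.0000, 1.4286, 2.7143, 3.2857, 2.2857).
‖u_2‖ = 5.1409, so q_2 = (-0.1945, 0.2779, 0.5280, 0.6391, 0.4446).
q_1·w_3 = 0.0000·1 + (-0.7559)·(-2) + (-0.3780)·0 + 0.3780·(-2) + 0.3780·(-2) = 0.0000; q_2·w_3 = (-0.1945)·1 + 0.2779·(-2) + 0.5280·0 + 0.6391·(-2) + 0.4446·(-2) = -2.9178.
u_3 = w_3 + 0.0000·q_1 + 2.9178·q_2 = (0.4324, -1.1892, 1.5405, -0.1351, -0.7027).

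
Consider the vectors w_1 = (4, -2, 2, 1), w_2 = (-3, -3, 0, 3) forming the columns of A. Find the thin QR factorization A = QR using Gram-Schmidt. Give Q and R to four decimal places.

w_1 = (4, -2, 2, 1); ‖w_1‖ = 5.0000, so q_1 = (0.8000, -0.4000, 0.4000, 0.2000).
q_1·w_2 = 0.8000·(-3) + (-0.4000)·(-3) + 0.4000·0 + 0.2000·3 = -0.6000.
u_2 = w_2 + 0.6000·q_1 = (-2.5200, -3.2400, 0.2400, 3.1200).
‖u_2‖ = 5.1614, so q_2 = (-0.4882, -0.6277, 0.0465, 0.6045).

Q = [[0.8000, -0.4882], [-0.4000, -0.6277], [0.4000, 0.0465], [0.2000, 0.6045]], R = [[5.0000, -0.6000], [0.0000, 5.1614]]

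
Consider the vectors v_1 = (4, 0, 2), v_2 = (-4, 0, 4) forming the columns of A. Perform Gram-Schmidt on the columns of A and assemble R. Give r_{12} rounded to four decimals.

r_{12} = -1.7889

e_1 = v_1/‖v_1‖ = (4, 0, 2)/4.4721 = (0.8944, 0.0000, 0.4472).
r_{12} = e_1·v_2 = -1.7889.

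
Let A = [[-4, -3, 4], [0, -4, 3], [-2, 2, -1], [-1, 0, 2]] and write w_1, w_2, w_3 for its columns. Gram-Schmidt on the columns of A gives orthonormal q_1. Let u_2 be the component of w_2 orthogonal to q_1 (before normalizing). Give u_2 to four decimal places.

u_2 = (-1.4762, -4.0000, 2.7619, 0.3810)

w_1 = (-4, 0, -2, -1); ‖w_1‖ = 4.5826, so q_1 = (-0.8729, 0.0000, -0.4364, -0.2182).
q_1·w_2 = (-0.8729)·(-3) + 0.0000·(-4) + (-0.4364)·2 + (-0.2182)·0 = 1.7457.
u_2 = w_2 − 1.7457·q_1 = (-1.4762, -4.0000, 2.7619, 0.3810).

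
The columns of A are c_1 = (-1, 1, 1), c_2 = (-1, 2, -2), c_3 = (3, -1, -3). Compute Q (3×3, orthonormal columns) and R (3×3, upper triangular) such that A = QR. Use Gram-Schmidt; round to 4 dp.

c_1 = (-1, 1, 1); ‖c_1‖ = 1.7321, so e_1 = (-0.5774, 0.5774, 0.5774).
e_1·c_2 = (-0.5774)·(-1) + 0.5774·2 + 0.5774·(-2) = 0.5774.
u_2 = c_2 − 0.5774·e_1 = (-0.6667, 1.6667, -2.3333).
‖u_2‖ = 2.9439, so e_2 = (-0.2265, 0.5661, -0.7926).
e_1·c_3 = (-0.5774)·3 + 0.5774·(-1) + 0.5774·(-3) = -4.0415; e_2·c_3 = (-0.2265)·3 + 0.5661·(-1) + (-0.7926)·(-3) = 1.1323.
u_3 = c_3 + 4.0415·e_1 − 1.1323·e_2 = (0.9231, 0.6923, 0.2308).
‖u_3‖ = 1.1767, so e_3 = (0.7845, 0.5883, 0.1961).

Q = [[-0.5774, -0.2265, 0.7845], [0.5774, 0.5661, 0.5883], [0.5774, -0.7926, 0.1961]], R = [[1.7321, 0.5774, -4.0415], [0.0000, 2.9439, 1.1323], [0.0000, 0.0000, 1.1767]]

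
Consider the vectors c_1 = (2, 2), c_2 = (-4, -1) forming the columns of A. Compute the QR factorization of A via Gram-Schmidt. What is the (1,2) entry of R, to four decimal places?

c_1 = (2, 2); ‖c_1‖ = 2.8284, so q_1 = (0.7071, 0.7071).
r_{12} = q_1·c_2 = -3.5355.

r_{12} = -3.5355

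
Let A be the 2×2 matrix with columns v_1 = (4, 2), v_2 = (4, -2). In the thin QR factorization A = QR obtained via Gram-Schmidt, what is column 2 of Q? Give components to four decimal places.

e_1 = v_1/‖v_1‖ = (4, 2)/4.4721 = (0.8944, 0.4472).
r_{12} = e_1·v_2 = 2.6833.
u_2 = v_2 − 2.6833·e_1 = (1.6000, -3.2000).
‖u_2‖ = 3.5777, so e_2 = (0.4472, -0.8944).

e_2 = (0.4472, -0.8944)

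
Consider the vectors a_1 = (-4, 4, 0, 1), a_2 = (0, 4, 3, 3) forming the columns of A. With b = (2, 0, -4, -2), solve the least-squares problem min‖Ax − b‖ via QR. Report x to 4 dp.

a_1 = (-4, 4, 0, 1); ‖a_1‖ = 5.7446, so e_1 = (-0.6963, 0.6963, 0.0000, 0.1741).
e_1·a_2 = (-0.6963)·0 + 0.6963·4 + 0.0000·3 + 0.1741·3 = 3.3075.
u_2 = a_2 − 3.3075·e_1 = (2.3030, 1.6970, 3.0000, 2.4242).
‖u_2‖ = 4.8021, so e_2 = (0.4796, 0.3534, 0.6247, 0.5048).
Qᵀb = (-1.7408, -2.5494).
Back-substitute: x_2 = -2.5494/4.8021 = -0.5309.
x_1 = (-1.7408 − 3.3075·(-0.5309))/5.7446 = 0.0026.

x = (0.0026, -0.5309)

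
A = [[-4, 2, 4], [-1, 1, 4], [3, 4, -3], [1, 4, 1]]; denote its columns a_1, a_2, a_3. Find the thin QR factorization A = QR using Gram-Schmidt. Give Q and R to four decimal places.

a_1 = (-4, -1, 3, 1); ‖a_1‖ = 5.1962, so q_1 = (-0.7698, -0.1925, 0.5774, 0.1925).
q_1·a_2 = (-0.7698)·2 + (-0.1925)·1 + 0.5774·4 + 0.1925·4 = 1.3472.
u_2 = a_2 − 1.3472·q_1 = (3.0370, 1.2593, 3.2222, 3.7407).
‖u_2‖ = 5.9317, so q_2 = (0.5120, 0.2123, 0.5432, 0.6306).
q_1·a_3 = (-0.7698)·4 + (-0.1925)·4 + 0.5774·(-3) + 0.1925·1 = -5.3886; q_2·a_3 = 0.5120·4 + 0.2123·4 + 0.5432·(-3) + 0.6306·1 = 1.8981.
u_3 = a_3 + 5.3886·q_1 − 1.8981·q_2 = (-1.1200, 2.5600, -0.9200, 0.8400).
‖u_3‖ = 3.0594, so q_3 = (-0.3661, 0.8368, -0.3007, 0.2746).

Q = [[-0.7698, 0.5120, -0.3661], [-0.1925, 0.2123, 0.8368], [0.5774, 0.5432, -0.3007], [0.1925, 0.6306, 0.2746]], R = [[5.1962, 1.3472, -5.3886], [0.0000, 5.9317, 1.8981], [0.0000, 0.0000, 3.0594]]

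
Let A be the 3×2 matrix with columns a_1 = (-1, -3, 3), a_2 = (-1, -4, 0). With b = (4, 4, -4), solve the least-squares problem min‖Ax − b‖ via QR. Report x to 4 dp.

x = (-1.4026, -0.1039)

a_1 = (-1, -3, 3); ‖a_1‖ = 4.3589, so q_1 = (-0.2294, -0.6882, 0.6882).
q_1·a_2 = (-0.2294)·(-1) + (-0.6882)·(-4) + 0.6882·0 = 2.9824.
u_2 = a_2 − 2.9824·q_1 = (-0.3158, -1.9474, -2.0526).
‖u_2‖ = 2.8470, so q_2 = (-0.1109, -0.6840, -0.7210).
Qᵀb = (-6.4236, -0.2958).
Back-substitute: x_2 = -0.2958/2.8470 = -0.1039.
x_1 = (-6.4236 − 2.9824·(-0.1039))/4.3589 = -1.4026.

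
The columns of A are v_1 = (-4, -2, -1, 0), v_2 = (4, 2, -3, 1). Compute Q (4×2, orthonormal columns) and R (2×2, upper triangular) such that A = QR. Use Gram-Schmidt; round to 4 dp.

Q = [[-0.8729, 0.1891], [-0.4364, 0.0945], [-0.2182, -0.9454], [0.0000, 0.2482]], R = [[4.5826, -3.7097], [0.0000, 4.0297]]

e_1 = v_1/‖v_1‖ = (-4, -2, -1, 0)/4.5826 = (-0.8729, -0.4364, -0.2182, 0.0000).
r_{12} = e_1·v_2 = -3.7097.
u_2 = v_2 + 3.7097·e_1 = (0.7619, 0.3810, -3.8095, 1.0000).
‖u_2‖ = 4.0297, so e_2 = (0.1891, 0.0945, -0.9454, 0.2482).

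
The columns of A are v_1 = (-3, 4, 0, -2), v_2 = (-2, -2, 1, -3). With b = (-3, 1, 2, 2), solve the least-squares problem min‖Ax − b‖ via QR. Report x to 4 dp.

q_1 = v_1/‖v_1‖ = (-3, 4, 0, -2)/5.3852 = (-0.5571, 0.7428, 0.0000, -0.3714).
r_{12} = q_1·v_2 = 0.7428.
u_2 = v_2 − 0.7428·q_1 = (-1.5862, -2.5517, 1.0000, -2.7241).
‖u_2‖ = 4.1771, so q_2 = (-0.3797, -0.6109, 0.2394, -0.6522).
Qᵀb = (1.6713, -0.2972).
Back-substitute: x_2 = -0.2972/4.1771 = -0.0711.
x_1 = (1.6713 − 0.7428·(-0.0711))/5.3852 = 0.3202.

x = (0.3202, -0.0711)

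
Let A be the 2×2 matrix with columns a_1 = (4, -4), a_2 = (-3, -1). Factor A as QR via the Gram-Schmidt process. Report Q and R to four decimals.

q_1 = a_1/‖a_1‖ = (4, -4)/5.6569 = (0.7071, -0.7071).
r_{12} = q_1·a_2 = -1.4142.
u_2 = a_2 + 1.4142·q_1 = (-2.0000, -2.0000).
‖u_2‖ = 2.8284, so q_2 = (-0.7071, -0.7071).

Q = [[0.7071, -0.7071], [-0.7071, -0.7071]], R = [[5.6569, -1.4142], [0.0000, 2.8284]]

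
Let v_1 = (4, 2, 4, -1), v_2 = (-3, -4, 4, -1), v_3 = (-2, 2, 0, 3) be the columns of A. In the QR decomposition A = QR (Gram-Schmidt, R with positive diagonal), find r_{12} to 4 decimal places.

v_1 = (4, 2, 4, -1); ‖v_1‖ = 6.0828, so e_1 = (0.6576, 0.3288, 0.6576, -0.1644).
r_{12} = e_1·v_2 = -0.4932.

r_{12} = -0.4932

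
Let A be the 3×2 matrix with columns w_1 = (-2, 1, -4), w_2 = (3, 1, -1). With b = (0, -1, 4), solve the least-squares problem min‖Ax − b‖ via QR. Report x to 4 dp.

w_1 = (-2, 1, -4); ‖w_1‖ = 4.5826, so e_1 = (-0.4364, 0.2182, -0.8729).
e_1·w_2 = (-0.4364)·3 + 0.2182·1 + (-0.8729)·(-1) = -0.2182.
u_2 = w_2 + 0.2182·e_1 = (2.9048, 1.0476, -1.1905).
‖u_2‖ = 3.3094, so e_2 = (0.8777, 0.3166, -0.3597).
Qᵀb = (-3.7097, -1.7554).
Back-substitute: x_2 = -1.7554/3.3094 = -0.5304.
x_1 = (-3.7097 + 0.2182·(-0.5304))/4.5826 = -0.8348.

x = (-0.8348, -0.5304)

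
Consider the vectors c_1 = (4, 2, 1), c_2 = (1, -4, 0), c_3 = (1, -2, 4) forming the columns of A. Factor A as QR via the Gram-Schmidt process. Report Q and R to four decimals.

c_1 = (4, 2, 1); ‖c_1‖ = 4.5826, so q_1 = (0.8729, 0.4364, 0.2182).
q_1·c_2 = 0.8729·1 + 0.4364·(-4) + 0.2182·0 = -0.8729.
u_2 = c_2 + 0.8729·q_1 = (1.7619, -3.6190, 0.1905).
‖u_2‖ = 4.0297, so q_2 = (0.4372, -0.8981, 0.0473).
q_1·c_3 = 0.8729·1 + 0.4364·(-2) + 0.2182·4 = 0.8729; q_2·c_3 = 0.4372·1 + (-0.8981)·(-2) + 0.0473·4 = 2.4225.
u_3 = c_3 − 0.8729·q_1 − 2.4225·q_2 = (-0.8211, -0.2053, 3.6950).
‖u_3‖ = 3.7907, so q_3 = (-0.2166, -0.0542, 0.9748).

Q = [[0.8729, 0.4372, -0.2166], [0.4364, -0.8981, -0.0542], [0.2182, 0.0473, 0.9748]], R = [[4.5826, -0.8729, 0.8729], [0.0000, 4.0297, 2.4225], [0.0000, 0.0000, 3.7907]]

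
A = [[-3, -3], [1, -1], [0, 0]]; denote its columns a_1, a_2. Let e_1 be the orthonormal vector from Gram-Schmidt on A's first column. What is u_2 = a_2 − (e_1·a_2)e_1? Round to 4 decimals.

u_2 = (-0.6000, -1.8000, 0.0000)

e_1 = a_1/‖a_1‖ = (-3, 1, 0)/3.1623 = (-0.9487, 0.3162, 0.0000).
r_{12} = e_1·a_2 = 2.5298.
u_2 = a_2 − 2.5298·e_1 = (-0.6000, -1.8000, 0.0000).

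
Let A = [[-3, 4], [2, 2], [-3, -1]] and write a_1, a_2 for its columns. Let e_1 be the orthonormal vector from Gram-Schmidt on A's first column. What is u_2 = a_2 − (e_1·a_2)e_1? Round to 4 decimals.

u_2 = (3.3182, 2.4545, -1.6818)

e_1 = a_1/‖a_1‖ = (-3, 2, -3)/4.6904 = (-0.6396, 0.4264, -0.6396).
r_{12} = e_1·a_2 = -1.0660.
u_2 = a_2 + 1.0660·e_1 = (3.3182, 2.4545, -1.6818).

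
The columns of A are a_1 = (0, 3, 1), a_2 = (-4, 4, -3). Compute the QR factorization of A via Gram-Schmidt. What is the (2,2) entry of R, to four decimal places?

e_1 = a_1/‖a_1‖ = (0, 3, 1)/3.1623 = (0.0000, 0.9487, 0.3162).
r_{12} = e_1·a_2 = 2.8460.
u_2 = a_2 − 2.8460·e_1 = (-4.0000, 1.3000, -3.9000).
r_{22} = ‖u_2‖ = 5.7359.

r_{22} = 5.7359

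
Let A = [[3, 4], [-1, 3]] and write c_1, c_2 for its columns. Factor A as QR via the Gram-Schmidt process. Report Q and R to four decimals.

Q = [[0.9487, 0.3162], [-0.3162, 0.9487]], R = [[3.1623, 2.8460], [0.0000, 4.1110]]

q_1 = c_1/‖c_1‖ = (3, -1)/3.1623 = (0.9487, -0.3162).
r_{12} = q_1·c_2 = 2.8460.
u_2 = c_2 − 2.8460·q_1 = (1.3000, 3.9000).
‖u_2‖ = 4.1110, so q_2 = (0.3162, 0.9487).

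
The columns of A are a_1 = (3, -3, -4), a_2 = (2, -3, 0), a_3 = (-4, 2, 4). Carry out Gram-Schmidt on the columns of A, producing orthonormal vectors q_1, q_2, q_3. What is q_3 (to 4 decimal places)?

a_1 = (3, -3, -4); ‖a_1‖ = 5.8310, so q_1 = (0.5145, -0.5145, -0.6860).
q_1·a_2 = 0.5145·2 + (-0.5145)·(-3) + (-0.6860)·0 = 2.5725.
u_2 = a_2 − 2.5725·q_1 = (0.6765, -1.6765, 1.7647).
‖u_2‖ = 2.5263, so q_2 = (0.2678, -0.6636, 0.6985).
q_1·a_3 = 0.5145·(-4) + (-0.5145)·2 + (-0.6860)·4 = -5.8310; q_2·a_3 = 0.2678·(-4) + (-0.6636)·2 + 0.6985·4 = 0.3958.
u_3 = a_3 + 5.8310·q_1 − 0.3958·q_2 = (-1.1060, -0.7373, -0.2765).
‖u_3‖ = 1.3577, so q_3 = (-0.8146, -0.5431, -0.2037).

q_3 = (-0.8146, -0.5431, -0.2037)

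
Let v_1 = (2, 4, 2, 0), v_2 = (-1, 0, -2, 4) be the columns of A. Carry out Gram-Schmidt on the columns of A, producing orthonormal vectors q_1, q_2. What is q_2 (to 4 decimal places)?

v_1 = (2, 4, 2, 0); ‖v_1‖ = 4.8990, so q_1 = (0.4082, 0.8165, 0.4082, 0.0000).
q_1·v_2 = 0.4082·(-1) + 0.8165·0 + 0.4082·(-2) + 0.0000·4 = -1.2247.
u_2 = v_2 + 1.2247·q_1 = (-0.5000, 1.0000, -1.5000, 4.0000).
‖u_2‖ = 4.4159, so q_2 = (-0.1132, 0.2265, -0.3397, 0.9058).

q_2 = (-0.1132, 0.2265, -0.3397, 0.9058)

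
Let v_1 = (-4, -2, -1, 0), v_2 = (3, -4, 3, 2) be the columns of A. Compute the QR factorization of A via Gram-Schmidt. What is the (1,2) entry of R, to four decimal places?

r_{12} = -1.5275

v_1 = (-4, -2, -1, 0); ‖v_1‖ = 4.5826, so q_1 = (-0.8729, -0.4364, -0.2182, 0.0000).
r_{12} = q_1·v_2 = -1.5275.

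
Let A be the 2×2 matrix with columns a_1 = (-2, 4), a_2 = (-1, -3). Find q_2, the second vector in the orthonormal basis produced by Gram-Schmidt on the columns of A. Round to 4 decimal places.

q_2 = (-0.8944, -0.4472)

a_1 = (-2, 4); ‖a_1‖ = 4.4721, so q_1 = (-0.4472, 0.8944).
q_1·a_2 = (-0.4472)·(-1) + 0.8944·(-3) = -2.2361.
u_2 = a_2 + 2.2361·q_1 = (-2.0000, -1.0000).
‖u_2‖ = 2.2361, so q_2 = (-0.8944, -0.4472).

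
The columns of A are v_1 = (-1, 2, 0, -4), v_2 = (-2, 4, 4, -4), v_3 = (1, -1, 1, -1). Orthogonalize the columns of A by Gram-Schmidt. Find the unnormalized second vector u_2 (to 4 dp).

v_1 = (-1, 2, 0, -4); ‖v_1‖ = 4.5826, so q_1 = (-0.2182, 0.4364, 0.0000, -0.8729).
q_1·v_2 = (-0.2182)·(-2) + 0.4364·4 + 0.0000·4 + (-0.8729)·(-4) = 5.6737.
u_2 = v_2 − 5.6737·q_1 = (-0.7619, 1.5238, 4.0000, 0.9524).

u_2 = (-0.7619, 1.5238, 4.0000, 0.9524)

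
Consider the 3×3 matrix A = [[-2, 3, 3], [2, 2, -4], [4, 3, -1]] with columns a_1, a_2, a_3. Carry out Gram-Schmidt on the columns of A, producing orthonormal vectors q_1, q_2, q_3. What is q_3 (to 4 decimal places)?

q_3 = (0.0967, -0.8701, 0.4834)

a_1 = (-2, 2, 4); ‖a_1‖ = 4.8990, so q_1 = (-0.4082, 0.4082, 0.8165).
q_1·a_2 = (-0.4082)·3 + 0.4082·2 + 0.8165·3 = 2.0412.
u_2 = a_2 − 2.0412·q_1 = (3.8333, 1.1667, 1.3333).
‖u_2‖ = 4.2230, so q_2 = (0.9077, 0.2763, 0.3157).
q_1·a_3 = (-0.4082)·3 + 0.4082·(-4) + 0.8165·(-1) = -3.6742; q_2·a_3 = 0.9077·3 + 0.2763·(-4) + 0.3157·(-1) = 1.3024.
u_3 = a_3 + 3.6742·q_1 − 1.3024·q_2 = (0.3178, -2.8598, 1.5888).
‖u_3‖ = 3.2869, so q_3 = (0.0967, -0.8701, 0.4834).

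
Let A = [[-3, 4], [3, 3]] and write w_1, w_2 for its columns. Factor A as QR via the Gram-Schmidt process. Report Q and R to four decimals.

q_1 = w_1/‖w_1‖ = (-3, 3)/4.2426 = (-0.7071, 0.7071).
r_{12} = q_1·w_2 = -0.7071.
u_2 = w_2 + 0.7071·q_1 = (3.5000, 3.5000).
‖u_2‖ = 4.9497, so q_2 = (0.7071, 0.7071).

Q = [[-0.7071, 0.7071], [0.7071, 0.7071]], R = [[4.2426, -0.7071], [0.0000, 4.9497]]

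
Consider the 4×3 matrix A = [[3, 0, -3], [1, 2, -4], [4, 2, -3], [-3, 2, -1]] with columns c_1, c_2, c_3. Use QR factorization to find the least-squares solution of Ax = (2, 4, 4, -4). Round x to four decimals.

c_1 = (3, 1, 4, -3); ‖c_1‖ = 5.9161, so e_1 = (0.5071, 0.1690, 0.6761, -0.5071).
e_1·c_2 = 0.5071·0 + 0.1690·2 + 0.6761·2 + (-0.5071)·2 = 0.6761.
u_2 = c_2 − 0.6761·e_1 = (-0.3429, 1.8857, 1.5429, 2.3429).
‖u_2‖ = 3.3975, so e_2 = (-0.1009, 0.5550, 0.4541, 0.6896).
e_1·c_3 = 0.5071·(-3) + 0.1690·(-4) + 0.6761·(-3) + (-0.5071)·(-1) = -3.7187; e_2·c_3 = (-0.1009)·(-3) + 0.5550·(-4) + 0.4541·(-3) + 0.6896·(-1) = -3.9693.
u_3 = c_3 + 3.7187·e_1 + 3.9693·e_2 = (-1.5149, -1.1683, 1.3168, -0.1485).
‖u_3‖ = 2.3272, so e_3 = (-0.6509, -0.5020, 0.5658, -0.0638).
Qᵀb = (6.4232, 1.0764, -0.7913).
Back-substitute: x_3 = -0.7913/2.3272 = -0.3400.
x_2 = (1.0764 + 3.9693·(-0.3400))/3.3975 = -0.0804.
x_1 = (6.4232 − 0.6761·(-0.0804) + 3.7187·(-0.3400))/5.9161 = 0.8812.

x = (0.8812, -0.0804, -0.3400)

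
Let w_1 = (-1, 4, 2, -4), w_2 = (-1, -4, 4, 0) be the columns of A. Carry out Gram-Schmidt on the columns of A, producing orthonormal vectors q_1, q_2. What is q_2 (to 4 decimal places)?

w_1 = (-1, 4, 2, -4); ‖w_1‖ = 6.0828, so q_1 = (-0.1644, 0.6576, 0.3288, -0.6576).
q_1·w_2 = (-0.1644)·(-1) + 0.6576·(-4) + 0.3288·4 + (-0.6576)·0 = -1.1508.
u_2 = w_2 + 1.1508·q_1 = (-1.1892, -3.2432, 4.3784, -0.7568).
‖u_2‖ = 5.6281, so q_2 = (-0.2113, -0.5763, 0.7779, -0.1345).

q_2 = (-0.2113, -0.5763, 0.7779, -0.1345)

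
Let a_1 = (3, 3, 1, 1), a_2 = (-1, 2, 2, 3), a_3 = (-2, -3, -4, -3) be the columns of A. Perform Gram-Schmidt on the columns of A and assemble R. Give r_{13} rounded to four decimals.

a_1 = (3, 3, 1, 1); ‖a_1‖ = 4.4721, so q_1 = (0.6708, 0.6708, 0.2236, 0.2236).
r_{13} = q_1·a_3 = -4.9193.

r_{13} = -4.9193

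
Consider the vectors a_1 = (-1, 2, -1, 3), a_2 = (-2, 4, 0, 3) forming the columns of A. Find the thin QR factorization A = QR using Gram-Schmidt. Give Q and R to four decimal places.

Q = [[-0.2582, -0.3302], [0.5164, 0.6603], [-0.2582, 0.5703], [0.7746, -0.3602]], R = [[3.8730, 4.9058], [0.0000, 2.2211]]

e_1 = a_1/‖a_1‖ = (-1, 2, -1, 3)/3.8730 = (-0.2582, 0.5164, -0.2582, 0.7746).
r_{12} = e_1·a_2 = 4.9058.
u_2 = a_2 − 4.9058·e_1 = (-0.7333, 1.4667, 1.2667, -0.8000).
‖u_2‖ = 2.2211, so e_2 = (-0.3302, 0.6603, 0.5703, -0.3602).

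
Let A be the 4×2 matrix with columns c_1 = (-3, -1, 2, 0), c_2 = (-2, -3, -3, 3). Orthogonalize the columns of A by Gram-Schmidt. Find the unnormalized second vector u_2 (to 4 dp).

c_1 = (-3, -1, 2, 0); ‖c_1‖ = 3.7417, so q_1 = (-0.8018, -0.2673, 0.5345, 0.0000).
q_1·c_2 = (-0.8018)·(-2) + (-0.2673)·(-3) + 0.5345·(-3) + 0.0000·3 = 0.8018.
u_2 = c_2 − 0.8018·q_1 = (-1.3571, -2.7857, -3.4286, 3.0000).

u_2 = (-1.3571, -2.7857, -3.4286, 3.0000)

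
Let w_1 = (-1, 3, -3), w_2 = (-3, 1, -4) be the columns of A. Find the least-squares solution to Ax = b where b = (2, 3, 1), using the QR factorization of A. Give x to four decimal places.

x = (1.3529, -1.2059)

e_1 = w_1/‖w_1‖ = (-1, 3, -3)/4.3589 = (-0.2294, 0.6882, -0.6882).
r_{12} = e_1·w_2 = 4.1295.
u_2 = w_2 − 4.1295·e_1 = (-2.0526, -1.8421, -1.1579).
‖u_2‖ = 2.9912, so e_2 = (-0.6862, -0.6158, -0.3871).
Qᵀb = (0.9177, -3.6071).
Back-substitute: x_2 = -3.6071/2.9912 = -1.2059.
x_1 = (0.9177 − 4.1295·(-1.2059))/4.3589 = 1.3529.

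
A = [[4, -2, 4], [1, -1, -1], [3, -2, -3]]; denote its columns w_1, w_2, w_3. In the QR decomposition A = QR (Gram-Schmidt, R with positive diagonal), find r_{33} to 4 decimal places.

w_1 = (4, 1, 3); ‖w_1‖ = 5.0990, so e_1 = (0.7845, 0.1961, 0.5883).
e_1·w_2 = 0.7845·(-2) + 0.1961·(-1) + 0.5883·(-2) = -2.9417.
u_2 = w_2 + 2.9417·e_1 = (0.3077, -0.4231, -0.2692).
‖u_2‖ = 0.5883, so e_2 = (0.5230, -0.7191, -0.4576).
e_1·w_3 = 0.7845·4 + 0.1961·(-1) + 0.5883·(-3) = 1.1767; e_2·w_3 = 0.5230·4 + (-0.7191)·(-1) + (-0.4576)·(-3) = 4.1838.
u_3 = w_3 − 1.1767·e_1 − 4.1838·e_2 = (0.8889, 1.7778, -1.7778).
r_{33} = ‖u_3‖ = 2.6667.

r_{33} = 2.6667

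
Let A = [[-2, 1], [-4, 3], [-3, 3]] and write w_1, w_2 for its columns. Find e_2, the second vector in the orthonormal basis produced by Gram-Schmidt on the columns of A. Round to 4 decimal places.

e_2 = (-0.6730, -0.1980, 0.7126)

e_1 = w_1/‖w_1‖ = (-2, -4, -3)/5.3852 = (-0.3714, -0.7428, -0.5571).
r_{12} = e_1·w_2 = -4.2710.
u_2 = w_2 + 4.2710·e_1 = (-0.5862, -0.1724, 0.6207).
‖u_2‖ = 0.8710, so e_2 = (-0.6730, -0.1980, 0.7126).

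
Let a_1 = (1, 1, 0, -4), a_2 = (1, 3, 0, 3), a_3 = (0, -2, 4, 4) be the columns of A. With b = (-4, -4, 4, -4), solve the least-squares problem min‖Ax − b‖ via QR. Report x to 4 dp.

a_1 = (1, 1, 0, -4); ‖a_1‖ = 4.2426, so e_1 = (0.2357, 0.2357, 0.0000, -0.9428).
e_1·a_2 = 0.2357·1 + 0.2357·3 + 0.0000·0 + (-0.9428)·3 = -1.8856.
u_2 = a_2 + 1.8856·e_1 = (1.4444, 3.4444, 0.0000, 1.2222).
‖u_2‖ = 3.9299, so e_2 = (0.3675, 0.8765, 0.0000, 0.3110).
e_1·a_3 = 0.2357·0 + 0.2357·(-2) + 0.0000·4 + (-0.9428)·4 = -4.2426; e_2·a_3 = 0.3675·0 + 0.8765·(-2) + 0.0000·4 + 0.3110·4 = -0.5089.
u_3 = a_3 + 4.2426·e_1 + 0.5089·e_2 = (1.1871, -0.5540, 4.0000, 0.1583).
‖u_3‖ = 4.2120, so e_3 = (0.2818, -0.1315, 0.9497, 0.0376).
Qᵀb = (1.8856, -6.2201, 3.0471).
Back-substitute: x_3 = 3.0471/4.2120 = 0.7234.
x_2 = (-6.2201 + 0.5089·0.7234)/3.9299 = -1.4891.
x_1 = (1.8856 + 1.8856·(-1.4891) + 4.2426·0.7234)/4.2426 = 0.5061.

x = (0.5061, -1.4891, 0.7234)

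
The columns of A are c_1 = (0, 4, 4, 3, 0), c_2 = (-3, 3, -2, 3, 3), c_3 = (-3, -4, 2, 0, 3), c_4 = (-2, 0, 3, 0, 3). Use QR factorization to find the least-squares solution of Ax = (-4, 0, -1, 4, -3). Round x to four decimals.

e_1 = c_1/‖c_1‖ = (0, 4, 4, 3, 0)/6.4031 = (0.0000, 0.6247, 0.6247, 0.4685, 0.0000).
r_{12} = e_1·c_2 = 2.0303.
u_2 = c_2 − 2.0303·e_1 = (-3.0000, 1.7317, -3.2683, 2.0488, 3.0000).
‖u_2‖ = 5.9898, so e_2 = (-0.5008, 0.2891, -0.5456, 0.3420, 0.5008).
r_{13} = e_1·c_3 = -1.2494; r_{23} = e_2·c_3 = 0.7574.
u_3 = c_3 + 1.2494·e_1 − 0.7574·e_2 = (-2.6207, -3.4385, 3.1937, 0.3263, 2.6207).
‖u_3‖ = 5.9888, so e_3 = (-0.4376, -0.5742, 0.5333, 0.0545, 0.4376).
r_{14} = e_1·c_4 = 1.8741; r_{24} = e_2·c_4 = 0.8673; r_{34} = e_3·c_4 = 3.7878.
u_4 = c_4 − 1.8741·e_1 − 0.8673·e_2 − 3.7878·e_3 = (0.0919, 0.7533, 0.2825, -1.3811, 0.9081).
‖u_4‖ = 1.8406, so e_4 = (0.0500, 0.4093, 0.1535, -0.7504, 0.4933).
Qᵀb = (1.2494, 2.4147, 0.1223, -4.8348).
Back-substitute: x_4 = -4.8348/1.8406 = -2.6268.
x_3 = (0.1223 − 3.7878·(-2.6268))/5.9888 = 1.6818.
x_2 = (2.4147 − 0.7574·1.6818 − 0.8673·(-2.6268))/5.9898 = 0.5708.
x_1 = (1.2494 − 2.0303·0.5708 + 1.2494·1.6818 − 1.8741·(-2.6268))/6.4031 = 1.1111.

x = (1.1111, 0.5708, 1.6818, -2.6268)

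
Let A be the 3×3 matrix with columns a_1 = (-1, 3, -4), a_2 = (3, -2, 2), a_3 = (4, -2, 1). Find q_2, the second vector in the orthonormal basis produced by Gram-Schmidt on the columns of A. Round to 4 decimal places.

q_1 = a_1/‖a_1‖ = (-1, 3, -4)/5.0990 = (-0.1961, 0.5883, -0.7845).
r_{12} = q_1·a_2 = -3.3340.
u_2 = a_2 + 3.3340·q_1 = (2.3462, -0.0385, -0.6154).
‖u_2‖ = 2.4258, so q_2 = (0.9672, -0.0159, -0.2537).

q_2 = (0.9672, -0.0159, -0.2537)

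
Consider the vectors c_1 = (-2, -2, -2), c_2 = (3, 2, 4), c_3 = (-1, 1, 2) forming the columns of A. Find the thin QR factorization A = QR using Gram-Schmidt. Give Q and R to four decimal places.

c_1 = (-2, -2, -2); ‖c_1‖ = 3.4641, so e_1 = (-0.5774, -0.5774, -0.5774).
e_1·c_2 = (-0.5774)·3 + (-0.5774)·2 + (-0.5774)·4 = -5.1962.
u_2 = c_2 + 5.1962·e_1 = (0.0000, -1.0000, 1.0000).
‖u_2‖ = 1.4142, so e_2 = (0.0000, -0.7071, 0.7071).
e_1·c_3 = (-0.5774)·(-1) + (-0.5774)·1 + (-0.5774)·2 = -1.1547; e_2·c_3 = (0.0000)·(-1) + (-0.7071)·1 + 0.7071·2 = 0.7071.
u_3 = c_3 + 1.1547·e_1 − 0.7071·e_2 = (-1.6667, 0.8333, 0.8333).
‖u_3‖ = 2.0412, so e_3 = (-0.8165, 0.4082, 0.4082).

Q = [[-0.5774, 0.0000, -0.8165], [-0.5774, -0.7071, 0.4082], [-0.5774, 0.7071, 0.4082]], R = [[3.4641, -5.1962, -1.1547], [0.0000, 1.4142, 0.7071], [0.0000, 0.0000, 2.0412]]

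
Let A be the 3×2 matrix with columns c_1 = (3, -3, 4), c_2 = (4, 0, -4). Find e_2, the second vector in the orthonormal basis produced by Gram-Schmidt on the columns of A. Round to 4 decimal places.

e_2 = (0.7752, -0.0629, -0.6286)

c_1 = (3, -3, 4); ‖c_1‖ = 5.8310, so e_1 = (0.5145, -0.5145, 0.6860).
e_1·c_2 = 0.5145·4 + (-0.5145)·0 + 0.6860·(-4) = -0.6860.
u_2 = c_2 + 0.6860·e_1 = (4.3529, -0.3529, -3.5294).
‖u_2‖ = 5.6151, so e_2 = (0.7752, -0.0629, -0.6286).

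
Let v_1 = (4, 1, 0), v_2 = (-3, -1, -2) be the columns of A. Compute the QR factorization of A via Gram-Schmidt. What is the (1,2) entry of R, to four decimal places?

v_1 = (4, 1, 0); ‖v_1‖ = 4.1231, so e_1 = (0.9701, 0.2425, 0.0000).
r_{12} = e_1·v_2 = -3.1530.

r_{12} = -3.1530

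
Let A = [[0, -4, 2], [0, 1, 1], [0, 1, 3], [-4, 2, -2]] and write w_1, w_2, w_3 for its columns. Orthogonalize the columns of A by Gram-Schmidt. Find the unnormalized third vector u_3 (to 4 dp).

e_1 = w_1/‖w_1‖ = (0, 0, 0, -4)/4.0000 = (0.0000, 0.0000, 0.0000, -1.0000).
r_{12} = e_1·w_2 = -2.0000.
u_2 = w_2 + 2.0000·e_1 = (-4.0000, 1.0000, 1.0000, 0.0000).
‖u_2‖ = 4.2426, so e_2 = (-0.9428, 0.2357, 0.2357, 0.0000).
r_{13} = e_1·w_3 = 2.0000; r_{23} = e_2·w_3 = -0.9428.
u_3 = w_3 − 2.0000·e_1 + 0.9428·e_2 = (1.1111, 1.2222, 3.2222, 0.0000).

u_3 = (1.1111, 1.2222, 3.2222, 0.0000)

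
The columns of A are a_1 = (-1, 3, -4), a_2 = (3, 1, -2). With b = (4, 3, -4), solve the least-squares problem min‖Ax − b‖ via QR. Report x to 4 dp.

x = (0.3667, 1.4333)

e_1 = a_1/‖a_1‖ = (-1, 3, -4)/5.0990 = (-0.1961, 0.5883, -0.7845).
r_{12} = e_1·a_2 = 1.5689.
u_2 = a_2 − 1.5689·e_1 = (3.3077, 0.0769, -0.7692).
‖u_2‖ = 3.3968, so e_2 = (0.9738, 0.0226, -0.2265).
Qᵀb = (4.1184, 4.8688).
Back-substitute: x_2 = 4.8688/3.3968 = 1.4333.
x_1 = (4.1184 − 1.5689·1.4333)/5.0990 = 0.3667.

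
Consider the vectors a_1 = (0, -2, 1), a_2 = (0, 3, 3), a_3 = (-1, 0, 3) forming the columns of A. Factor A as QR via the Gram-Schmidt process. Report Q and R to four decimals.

q_1 = a_1/‖a_1‖ = (0, -2, 1)/2.2361 = (0.0000, -0.8944, 0.4472).
r_{12} = q_1·a_2 = -1.3416.
u_2 = a_2 + 1.3416·q_1 = (0.0000, 1.8000, 3.6000).
‖u_2‖ = 4.0249, so q_2 = (0.0000, 0.4472, 0.8944).
r_{13} = q_1·a_3 = 1.3416; r_{23} = q_2·a_3 = 2.6833.
u_3 = a_3 − 1.3416·q_1 − 2.6833·q_2 = (-1.0000, 0.0000, 0.0000).
‖u_3‖ = 1.0000, so q_3 = (-1.0000, 0.0000, 0.0000).

Q = [[0.0000, 0.0000, -1.0000], [-0.8944, 0.4472, 0.0000], [0.4472, 0.8944, 0.0000]], R = [[2.2361, -1.3416, 1.3416], [0.0000, 4.0249, 2.6833], [0.0000, 0.0000, 1.0000]]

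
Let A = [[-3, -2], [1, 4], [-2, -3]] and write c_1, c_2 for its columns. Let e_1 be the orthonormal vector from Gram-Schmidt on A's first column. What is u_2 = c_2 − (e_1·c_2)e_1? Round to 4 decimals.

u_2 = (1.4286, 2.8571, -0.7143)

e_1 = c_1/‖c_1‖ = (-3, 1, -2)/3.7417 = (-0.8018, 0.2673, -0.5345).
r_{12} = e_1·c_2 = 4.2762.
u_2 = c_2 − 4.2762·e_1 = (1.4286, 2.8571, -0.7143).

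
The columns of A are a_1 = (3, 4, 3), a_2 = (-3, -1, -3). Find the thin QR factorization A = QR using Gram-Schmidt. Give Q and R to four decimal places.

e_1 = a_1/‖a_1‖ = (3, 4, 3)/5.8310 = (0.5145, 0.6860, 0.5145).
r_{12} = e_1·a_2 = -3.7730.
u_2 = a_2 + 3.7730·e_1 = (-1.0588, 1.5882, -1.0588).
‖u_2‖ = 2.1828, so e_2 = (-0.4851, 0.7276, -0.4851).

Q = [[0.5145, -0.4851], [0.6860, 0.7276], [0.5145, -0.4851]], R = [[5.8310, -3.7730], [0.0000, 2.1828]]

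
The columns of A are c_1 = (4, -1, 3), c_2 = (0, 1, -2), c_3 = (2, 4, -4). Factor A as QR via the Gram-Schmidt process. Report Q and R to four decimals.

q_1 = c_1/‖c_1‖ = (4, -1, 3)/5.0990 = (0.7845, -0.1961, 0.5883).
r_{12} = q_1·c_2 = -1.3728.
u_2 = c_2 + 1.3728·q_1 = (1.0769, 0.7308, -1.1923).
‖u_2‖ = 1.7650, so q_2 = (0.6101, 0.4140, -0.6755).
r_{13} = q_1·c_3 = -1.5689; r_{23} = q_2·c_3 = 5.5784.
u_3 = c_3 + 1.5689·q_1 − 5.5784·q_2 = (-0.1728, 1.3827, 0.6914).
‖u_3‖ = 1.5556, so q_3 = (-0.1111, 0.8889, 0.4444).

Q = [[0.7845, 0.6101, -0.1111], [-0.1961, 0.4140, 0.8889], [0.5883, -0.6755, 0.4444]], R = [[5.0990, -1.3728, -1.5689], [0.0000, 1.7650, 5.5784], [0.0000, 0.0000, 1.5556]]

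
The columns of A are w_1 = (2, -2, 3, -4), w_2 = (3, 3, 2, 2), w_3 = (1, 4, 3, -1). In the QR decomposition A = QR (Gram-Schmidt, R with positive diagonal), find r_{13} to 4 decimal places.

r_{13} = 1.2185

w_1 = (2, -2, 3, -4); ‖w_1‖ = 5.7446, so q_1 = (0.3482, -0.3482, 0.5222, -0.6963).
r_{13} = q_1·w_3 = 1.2185.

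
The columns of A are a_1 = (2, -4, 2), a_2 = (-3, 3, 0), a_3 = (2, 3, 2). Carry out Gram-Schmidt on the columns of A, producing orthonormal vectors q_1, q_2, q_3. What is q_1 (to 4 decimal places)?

q_1 = a_1/‖a_1‖ = (2, -4, 2)/4.8990 = (0.4082, -0.8165, 0.4082).

q_1 = (0.4082, -0.8165, 0.4082)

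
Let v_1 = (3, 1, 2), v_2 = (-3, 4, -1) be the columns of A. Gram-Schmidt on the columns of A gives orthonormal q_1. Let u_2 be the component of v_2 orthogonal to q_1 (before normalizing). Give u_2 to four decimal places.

u_2 = (-1.5000, 4.5000, 0.0000)

v_1 = (3, 1, 2); ‖v_1‖ = 3.7417, so q_1 = (0.8018, 0.2673, 0.5345).
q_1·v_2 = 0.8018·(-3) + 0.2673·4 + 0.5345·(-1) = -1.8708.
u_2 = v_2 + 1.8708·q_1 = (-1.5000, 4.5000, 0.0000).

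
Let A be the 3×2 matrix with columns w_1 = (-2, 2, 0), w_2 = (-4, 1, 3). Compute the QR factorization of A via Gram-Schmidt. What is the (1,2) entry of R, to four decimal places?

r_{12} = 3.5355

w_1 = (-2, 2, 0); ‖w_1‖ = 2.8284, so q_1 = (-0.7071, 0.7071, 0.0000).
r_{12} = q_1·w_2 = 3.5355.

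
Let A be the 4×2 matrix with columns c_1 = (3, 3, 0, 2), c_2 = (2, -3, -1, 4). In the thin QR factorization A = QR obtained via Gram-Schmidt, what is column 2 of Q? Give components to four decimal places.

q_2 = (0.2454, -0.6853, -0.1861, 0.6599)

q_1 = c_1/‖c_1‖ = (3, 3, 0, 2)/4.6904 = (0.6396, 0.6396, 0.0000, 0.4264).
r_{12} = q_1·c_2 = 1.0660.
u_2 = c_2 − 1.0660·q_1 = (1.3182, -3.6818, -1.0000, 3.5455).
‖u_2‖ = 5.3725, so q_2 = (0.2454, -0.6853, -0.1861, 0.6599).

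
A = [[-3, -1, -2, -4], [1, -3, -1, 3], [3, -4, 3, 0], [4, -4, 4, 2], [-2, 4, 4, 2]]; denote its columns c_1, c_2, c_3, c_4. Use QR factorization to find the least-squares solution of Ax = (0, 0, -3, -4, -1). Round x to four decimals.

x = (0.1123, 0.4125, -0.6794, 0.1272)

c_1 = (-3, 1, 3, 4, -2); ‖c_1‖ = 6.2450, so e_1 = (-0.4804, 0.1601, 0.4804, 0.6405, -0.3203).
e_1·c_2 = (-0.4804)·(-1) + 0.1601·(-3) + 0.4804·(-4) + 0.6405·(-4) + (-0.3203)·4 = -5.7646.
u_2 = c_2 + 5.7646·e_1 = (-3.7692, -2.0769, -1.2308, -0.3077, 2.1538).
‖u_2‖ = 4.9769, so e_2 = (-0.7573, -0.4173, -0.2473, -0.0618, 0.4328).
e_1·c_3 = (-0.4804)·(-2) + 0.1601·(-1) + 0.4804·3 + 0.6405·4 + (-0.3203)·4 = 3.5228; e_2·c_3 = (-0.7573)·(-2) + (-0.4173)·(-1) + (-0.2473)·3 + (-0.0618)·4 + 0.4328·4 = 2.6739.
u_3 = c_3 − 3.5228·e_1 − 2.6739·e_2 = (1.7174, -0.4482, 1.9689, 1.9089, 3.9710).
‖u_3‖ = 5.1420, so e_3 = (0.3340, -0.0872, 0.3829, 0.3712, 0.7723).
e_1·c_4 = (-0.4804)·(-4) + 0.1601·3 + 0.4804·0 + 0.6405·2 + (-0.3203)·2 = 3.0424; e_2·c_4 = (-0.7573)·(-4) + (-0.4173)·3 + (-0.2473)·0 + (-0.0618)·2 + 0.4328·2 = 2.5193; e_3·c_4 = 0.3340·(-4) + (-0.0872)·3 + 0.3829·0 + 0.3712·2 + 0.7723·2 = 0.6895.
u_4 = c_4 − 3.0424·e_1 − 2.5193·e_2 − 0.6895·e_3 = (-0.8607, 3.6243, -1.1025, -0.0489, 1.3516).
‖u_4‖ = 4.1135, so e_4 = (-0.2092, 0.8811, -0.2680, -0.0119, 0.3286).
Qᵀb = (-3.6829, 0.5564, -3.4060, 0.5231).
Back-substitute: x_4 = 0.5231/4.1135 = 0.1272.
x_3 = (-3.4060 − 0.6895·0.1272)/5.1420 = -0.6794.
x_2 = (0.5564 − 2.6739·(-0.6794) − 2.5193·0.1272)/4.9769 = 0.4125.
x_1 = (-3.6829 + 5.7646·0.4125 − 3.5228·(-0.6794) − 3.0424·0.1272)/6.2450 = 0.1123.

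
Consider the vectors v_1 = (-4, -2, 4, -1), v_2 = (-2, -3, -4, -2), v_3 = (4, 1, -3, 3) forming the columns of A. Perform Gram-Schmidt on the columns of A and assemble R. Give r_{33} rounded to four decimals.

e_1 = v_1/‖v_1‖ = (-4, -2, 4, -1)/6.0828 = (-0.6576, -0.3288, 0.6576, -0.1644).
r_{12} = e_1·v_2 = 0.0000.
u_2 = v_2 + 0.0000·e_1 = (-2.0000, -3.0000, -4.0000, -2.0000).
‖u_2‖ = 5.7446, so e_2 = (-0.3482, -0.5222, -0.6963, -0.3482).
r_{13} = e_1·v_3 = -5.4252; r_{23} = e_2·v_3 = -0.8704.
u_3 = v_3 + 5.4252·e_1 + 0.8704·e_2 = (0.1294, -1.2383, -0.0385, 1.8051).
r_{33} = ‖u_3‖ = 2.1932.

r_{33} = 2.1932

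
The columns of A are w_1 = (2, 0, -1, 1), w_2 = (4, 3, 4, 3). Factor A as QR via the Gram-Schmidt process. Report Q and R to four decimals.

Q = [[0.8165, 0.2577], [0.0000, 0.4638], [-0.4082, 0.7988], [0.4082, 0.2835]], R = [[2.4495, 2.8577], [0.0000, 6.4679]]

w_1 = (2, 0, -1, 1); ‖w_1‖ = 2.4495, so e_1 = (0.8165, 0.0000, -0.4082, 0.4082).
e_1·w_2 = 0.8165·4 + 0.0000·3 + (-0.4082)·4 + 0.4082·3 = 2.8577.
u_2 = w_2 − 2.8577·e_1 = (1.6667, 3.0000, 5.1667, 1.8333).
‖u_2‖ = 6.4679, so e_2 = (0.2577, 0.4638, 0.7988, 0.2835).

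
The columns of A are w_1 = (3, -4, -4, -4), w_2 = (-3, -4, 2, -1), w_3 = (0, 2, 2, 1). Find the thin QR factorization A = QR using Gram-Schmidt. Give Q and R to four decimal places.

Q = [[0.3974, -0.5781, 0.5254], [-0.5298, -0.6937, 0.0788], [-0.5298, 0.4047, 0.7356], [-0.5298, -0.1445, -0.4203]], R = [[7.5498, 0.3974, -2.6491], [0.0000, 5.4628, -0.7226], [0.0000, 0.0000, 1.2084]]

e_1 = w_1/‖w_1‖ = (3, -4, -4, -4)/7.5498 = (0.3974, -0.5298, -0.5298, -0.5298).
r_{12} = e_1·w_2 = 0.3974.
u_2 = w_2 − 0.3974·e_1 = (-3.1579, -3.7895, 2.2105, -0.7895).
‖u_2‖ = 5.4628, so e_2 = (-0.5781, -0.6937, 0.4047, -0.1445).
r_{13} = e_1·w_3 = -2.6491; r_{23} = e_2·w_3 = -0.7226.
u_3 = w_3 + 2.6491·e_1 + 0.7226·e_2 = (0.6349, 0.0952, 0.8889, -0.5079).
‖u_3‖ = 1.2084, so e_3 = (0.5254, 0.0788, 0.7356, -0.4203).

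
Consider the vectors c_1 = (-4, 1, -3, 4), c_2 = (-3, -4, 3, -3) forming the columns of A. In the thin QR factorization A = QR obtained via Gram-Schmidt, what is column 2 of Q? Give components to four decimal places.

q_2 = (-0.6788, -0.5911, 0.3318, -0.2822)

c_1 = (-4, 1, -3, 4); ‖c_1‖ = 6.4807, so q_1 = (-0.6172, 0.1543, -0.4629, 0.6172).
q_1·c_2 = (-0.6172)·(-3) + 0.1543·(-4) + (-0.4629)·3 + 0.6172·(-3) = -2.0059.
u_2 = c_2 + 2.0059·q_1 = (-4.2381, -3.6905, 2.0714, -1.7619).
‖u_2‖ = 6.2431, so q_2 = (-0.6788, -0.5911, 0.3318, -0.2822).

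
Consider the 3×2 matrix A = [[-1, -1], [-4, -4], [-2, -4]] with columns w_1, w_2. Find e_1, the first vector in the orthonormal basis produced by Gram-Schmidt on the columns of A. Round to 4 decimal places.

e_1 = (-0.2182, -0.8729, -0.4364)

e_1 = w_1/‖w_1‖ = (-1, -4, -2)/4.5826 = (-0.2182, -0.8729, -0.4364).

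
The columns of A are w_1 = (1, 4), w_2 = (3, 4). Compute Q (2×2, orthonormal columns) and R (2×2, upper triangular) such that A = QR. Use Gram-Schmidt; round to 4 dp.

e_1 = w_1/‖w_1‖ = (1, 4)/4.1231 = (0.2425, 0.9701).
r_{12} = e_1·w_2 = 4.6082.
u_2 = w_2 − 4.6082·e_1 = (1.8824, -0.4706).
‖u_2‖ = 1.9403, so e_2 = (0.9701, -0.2425).

Q = [[0.2425, 0.9701], [0.9701, -0.2425]], R = [[4.1231, 4.6082], [0.0000, 1.9403]]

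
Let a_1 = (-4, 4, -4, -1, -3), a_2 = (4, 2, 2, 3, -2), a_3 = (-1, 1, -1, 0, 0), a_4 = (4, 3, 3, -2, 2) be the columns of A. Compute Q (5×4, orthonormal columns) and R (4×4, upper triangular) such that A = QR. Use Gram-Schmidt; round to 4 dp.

a_1 = (-4, 4, -4, -1, -3); ‖a_1‖ = 7.6158, so e_1 = (-0.5252, 0.5252, -0.5252, -0.1313, -0.3939).
e_1·a_2 = (-0.5252)·4 + 0.5252·2 + (-0.5252)·2 + (-0.1313)·3 + (-0.3939)·(-2) = -1.7070.
u_2 = a_2 + 1.7070·e_1 = (3.1034, 2.8966, 1.1034, 2.7759, -2.6724).
‖u_2‖ = 5.8383, so e_2 = (0.5316, 0.4961, 0.1890, 0.4755, -0.4577).
e_1·a_3 = (-0.5252)·(-1) + 0.5252·1 + (-0.5252)·(-1) + (-0.1313)·0 + (-0.3939)·0 = 1.5757; e_2·a_3 = 0.5316·(-1) + 0.4961·1 + 0.1890·(-1) + 0.4755·0 + (-0.4577)·0 = -0.2244.
u_3 = a_3 − 1.5757·e_1 + 0.2244·e_2 = (-0.0531, 0.2838, -0.1300, 0.3136, 0.5180).
‖u_3‖ = 0.6833, so e_3 = (-0.0777, 0.4153, -0.1903, 0.4590, 0.7580).
e_1·a_4 = (-0.5252)·4 + 0.5252·3 + (-0.5252)·3 + (-0.1313)·(-2) + (-0.3939)·2 = -2.6261; e_2·a_4 = 0.5316·4 + 0.4961·3 + 0.1890·3 + 0.4755·(-2) + (-0.4577)·2 = 2.3153; e_3·a_4 = (-0.0777)·4 + 0.4153·3 + (-0.1903)·3 + 0.4590·(-2) + 0.7580·2 = 0.9624.
u_4 = a_4 + 2.6261·e_1 − 2.3153·e_2 − 0.9624·e_3 = (1.4648, 2.8310, 1.3662, -3.8873, 1.2958).
‖u_4‖ = 5.3681, so e_4 = (0.2729, 0.5274, 0.2545, -0.7241, 0.2414).

Q = [[-0.5252, 0.5316, -0.0777, 0.2729], [0.5252, 0.4961, 0.4153, 0.5274], [-0.5252, 0.1890, -0.1903, 0.2545], [-0.1313, 0.4755, 0.4590, -0.7241], [-0.3939, -0.4577, 0.7580, 0.2414]], R = [[7.6158, -1.7070, 1.5757, -2.6261], [0.0000, 5.8383, -0.2244, 2.3153], [0.0000, 0.0000, 0.6833, 0.9624], [0.0000, 0.0000, 0.0000, 5.3681]]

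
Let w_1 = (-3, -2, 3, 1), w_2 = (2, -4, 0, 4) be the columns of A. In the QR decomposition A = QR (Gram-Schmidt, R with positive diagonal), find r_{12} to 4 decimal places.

r_{12} = 1.2511

w_1 = (-3, -2, 3, 1); ‖w_1‖ = 4.7958, so q_1 = (-0.6255, -0.4170, 0.6255, 0.2085).
r_{12} = q_1·w_2 = 1.2511.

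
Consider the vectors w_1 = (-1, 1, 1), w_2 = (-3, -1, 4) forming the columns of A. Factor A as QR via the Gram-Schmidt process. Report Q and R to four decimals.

w_1 = (-1, 1, 1); ‖w_1‖ = 1.7321, so q_1 = (-0.5774, 0.5774, 0.5774).
q_1·w_2 = (-0.5774)·(-3) + 0.5774·(-1) + 0.5774·4 = 3.4641.
u_2 = w_2 − 3.4641·q_1 = (-1.0000, -3.0000, 2.0000).
‖u_2‖ = 3.7417, so q_2 = (-0.2673, -0.8018, 0.5345).

Q = [[-0.5774, -0.2673], [0.5774, -0.8018], [0.5774, 0.5345]], R = [[1.7321, 3.4641], [0.0000, 3.7417]]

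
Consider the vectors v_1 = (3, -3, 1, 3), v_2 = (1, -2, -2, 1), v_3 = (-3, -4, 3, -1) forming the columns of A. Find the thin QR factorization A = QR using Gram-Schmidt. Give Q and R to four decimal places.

v_1 = (3, -3, 1, 3); ‖v_1‖ = 5.2915, so e_1 = (0.5669, -0.5669, 0.1890, 0.5669).
e_1·v_2 = 0.5669·1 + (-0.5669)·(-2) + 0.1890·(-2) + 0.5669·1 = 1.8898.
u_2 = v_2 − 1.8898·e_1 = (-0.0714, -0.9286, -2.3571, -0.0714).
‖u_2‖ = 2.5355, so e_2 = (-0.0282, -0.3662, -0.9297, -0.0282).
e_1·v_3 = 0.5669·(-3) + (-0.5669)·(-4) + 0.1890·3 + 0.5669·(-1) = 0.5669; e_2·v_3 = (-0.0282)·(-3) + (-0.3662)·(-4) + (-0.9297)·3 + (-0.0282)·(-1) = -1.2114.
u_3 = v_3 − 0.5669·e_1 + 1.2114·e_2 = (-3.3556, -4.1222, 1.7667, -1.3556).
‖u_3‖ = 5.7629, so e_3 = (-0.5823, -0.7153, 0.3066, -0.2352).

Q = [[0.5669, -0.0282, -0.5823], [-0.5669, -0.3662, -0.7153], [0.1890, -0.9297, 0.3066], [0.5669, -0.0282, -0.2352]], R = [[5.2915, 1.8898, 0.5669], [0.0000, 2.5355, -1.2114], [0.0000, 0.0000, 5.7629]]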